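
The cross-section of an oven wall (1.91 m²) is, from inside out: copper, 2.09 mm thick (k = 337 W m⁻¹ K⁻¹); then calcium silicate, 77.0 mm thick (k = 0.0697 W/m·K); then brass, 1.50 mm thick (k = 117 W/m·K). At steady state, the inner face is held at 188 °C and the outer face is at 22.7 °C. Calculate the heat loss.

Q = 286 W

Series thermal resistances, inner to outer:
  R_copper = L/(kA) = 0.00209/(337·1.91) = 3.247×10^-6 K/W
  R_calcium silicate = L/(kA) = 0.0770/(0.0697·1.91) = 0.5784 K/W
  R_brass = L/(kA) = 0.00150/(117·1.91) = 6.712×10^-6 K/W
ΣR = 3.247×10^-6 + 0.5784 + 6.712×10^-6 = 0.5784 K/W
Q = ΔT/ΣR = (188 °C − 22.7 °C)/0.5784 = 286 W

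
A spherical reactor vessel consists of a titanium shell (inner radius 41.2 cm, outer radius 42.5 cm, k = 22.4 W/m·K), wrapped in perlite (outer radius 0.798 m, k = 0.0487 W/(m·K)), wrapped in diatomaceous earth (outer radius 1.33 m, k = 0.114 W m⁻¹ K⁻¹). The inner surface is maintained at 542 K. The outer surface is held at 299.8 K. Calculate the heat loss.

Q = 113 W

Resistance network (inner→outer):
  R_titanium = (1/0.412 − 1/0.425)/(4πk) = 0.07424/(4π·22.4) = 2.638×10^-4 K/W
  R_perlite = (1/0.425 − 1/0.798)/(4πk) = 1.100/(4π·0.0487) = 1.797 K/W
  R_diatomaceous earth = (1/0.798 − 1/1.33)/(4πk) = 0.5013/(4π·0.114) = 0.3499 K/W
ΣR = 2.638×10^-4 + 1.797 + 0.3499 = 2.147 K/W
Q = ΔT/ΣR = (542 K − 299.8 K)/2.147 = 113 W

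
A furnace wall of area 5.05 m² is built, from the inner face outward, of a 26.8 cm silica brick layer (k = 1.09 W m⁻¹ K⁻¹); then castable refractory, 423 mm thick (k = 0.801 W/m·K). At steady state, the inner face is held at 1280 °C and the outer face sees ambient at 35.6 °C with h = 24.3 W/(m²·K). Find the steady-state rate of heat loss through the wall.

Q = 7.71 kW

Resistance network (inner→outer):
  R_silica brick = L/(kA) = 0.268/(1.09·5.05) = 0.04869 K/W
  R_castable refractory = L/(kA) = 0.423/(0.801·5.05) = 0.1046 K/W
  R_conv,out = 1/(hA) = 1/(24.3·5.05) = 0.008149 K/W
ΣR = 0.04869 + 0.1046 + 0.008149 = 0.1614 K/W
Q = ΔT/ΣR = (1280 °C − 35.6 °C)/0.1614 = 7710 W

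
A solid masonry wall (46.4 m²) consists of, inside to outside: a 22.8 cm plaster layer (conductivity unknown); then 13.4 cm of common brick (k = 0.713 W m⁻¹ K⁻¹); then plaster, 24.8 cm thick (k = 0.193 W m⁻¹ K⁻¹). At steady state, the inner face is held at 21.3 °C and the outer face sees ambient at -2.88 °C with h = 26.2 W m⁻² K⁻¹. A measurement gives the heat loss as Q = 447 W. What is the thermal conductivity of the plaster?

k = 0.228 W/m·K

ΣR = ΔT/Q = |21.3 − -2.88|/447 = 0.05409 K/W
Known resistances:
  R_common brick = L/(kA) = 0.134/(0.713·46.4) = 0.004050 K/W
  R_plaster = L/(kA) = 0.248/(0.193·46.4) = 0.02769 K/W
  R_conv,out = 1/(hA) = 1/(26.2·46.4) = 8.226×10^-4 K/W
R_plaster = ΣR − ΣR_known = 0.05409 − 0.03256 = 0.02153 K/W
L/(kA) = 0.02153 ⇒ k = 0.228/(0.02153·46.4) = 0.228 W/m·K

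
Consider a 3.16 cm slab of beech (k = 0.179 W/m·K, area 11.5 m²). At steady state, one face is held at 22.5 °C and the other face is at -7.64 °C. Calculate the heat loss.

Q = kA·ΔT/L = 0.179 × 11.5 × |22.5 °C − -7.64 °C| / 0.0316 = 1960 W

Q = 1960 W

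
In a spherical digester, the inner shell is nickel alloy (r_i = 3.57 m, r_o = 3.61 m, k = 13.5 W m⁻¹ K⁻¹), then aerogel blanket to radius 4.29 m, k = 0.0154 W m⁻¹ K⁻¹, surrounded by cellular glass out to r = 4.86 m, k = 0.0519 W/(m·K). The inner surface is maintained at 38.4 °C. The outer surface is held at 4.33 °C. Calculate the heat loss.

Q = 127 W

Treat each layer as a resistance in series:
  R_nickel alloy = (1/3.57 − 1/3.61)/(4πk) = 0.003104/(4π·13.5) = 1.830×10^-5 K/W
  R_aerogel blanket = (1/3.61 − 1/4.29)/(4πk) = 0.04391/(4π·0.0154) = 0.2269 K/W
  R_cellular glass = (1/4.29 − 1/4.86)/(4πk) = 0.02734/(4π·0.0519) = 0.04192 K/W
ΣR = 1.830×10^-5 + 0.2269 + 0.04192 = 0.2688 K/W
Q = ΔT/ΣR = (38.4 °C − 4.33 °C)/0.2688 = 127 W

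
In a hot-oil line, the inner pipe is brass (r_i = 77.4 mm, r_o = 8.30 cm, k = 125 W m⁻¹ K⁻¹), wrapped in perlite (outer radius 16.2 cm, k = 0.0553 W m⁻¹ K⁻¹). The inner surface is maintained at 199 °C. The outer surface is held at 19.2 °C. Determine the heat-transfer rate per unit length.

Q' = 93.4 W/m

Treat each layer as a resistance in series:
  R'_brass = ln(0.0830/0.0774)/(2πk) = 0.06985/(2π·125) = 8.894×10^-5 m·K/W
  R'_perlite = ln(0.162/0.0830)/(2πk) = 0.6688/(2π·0.0553) = 1.925 m·K/W
ΣR = 8.894×10^-5 + 1.925 = 1.925 m·K/W
Q' = ΔT/ΣR = (199 °C − 19.2 °C)/1.925 = 93.4 W/m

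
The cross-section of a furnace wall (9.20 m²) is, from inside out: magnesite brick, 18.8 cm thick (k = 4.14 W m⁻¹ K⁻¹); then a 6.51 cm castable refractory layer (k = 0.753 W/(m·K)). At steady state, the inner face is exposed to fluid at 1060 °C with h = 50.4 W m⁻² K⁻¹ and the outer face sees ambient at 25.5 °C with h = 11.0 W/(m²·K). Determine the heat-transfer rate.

Q = 39.2 kW

Treat each layer as a resistance in series:
  R_conv,in = 1/(hA) = 1/(50.4·9.20) = 0.002157 K/W
  R_magnesite brick = L/(kA) = 0.188/(4.14·9.20) = 0.004936 K/W
  R_castable refractory = L/(kA) = 0.0651/(0.753·9.20) = 0.009397 K/W
  R_conv,out = 1/(hA) = 1/(11.0·9.20) = 0.009881 K/W
ΣR = 0.002157 + 0.004936 + 0.009397 + 0.009881 = 0.02637 K/W
Q = ΔT/ΣR = (1060 °C − 25.5 °C)/0.02637 = 39200 W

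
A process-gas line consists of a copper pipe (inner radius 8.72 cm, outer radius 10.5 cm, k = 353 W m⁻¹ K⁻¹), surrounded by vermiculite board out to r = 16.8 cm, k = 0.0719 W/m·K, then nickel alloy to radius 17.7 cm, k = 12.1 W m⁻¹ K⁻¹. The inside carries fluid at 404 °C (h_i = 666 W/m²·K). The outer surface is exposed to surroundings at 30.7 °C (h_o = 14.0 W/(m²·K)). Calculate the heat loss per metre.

Series thermal resistances, inner to outer:
  R'_conv,in = 1/(2πr h) = 1/(2π·0.0872·666) = 0.002740 m·K/W
  R'_copper = ln(0.105/0.0872)/(2πk) = 0.1858/(2π·353) = 8.375×10^-5 m·K/W
  R'_vermiculite board = ln(0.168/0.105)/(2πk) = 0.4700/(2π·0.0719) = 1.040 m·K/W
  R'_nickel alloy = ln(0.177/0.168)/(2πk) = 0.05219/(2π·12.1) = 6.864×10^-4 m·K/W
  R'_conv,out = 1/(2πr h) = 1/(2π·0.177·14.0) = 0.06423 m·K/W
ΣR = 0.002740 + 8.375×10^-5 + 1.040 + 6.864×10^-4 + 0.06423 = 1.108 m·K/W
Q' = ΔT/ΣR = (404 °C − 30.7 °C)/1.108 = 337 W/m

Q' = 337 W/m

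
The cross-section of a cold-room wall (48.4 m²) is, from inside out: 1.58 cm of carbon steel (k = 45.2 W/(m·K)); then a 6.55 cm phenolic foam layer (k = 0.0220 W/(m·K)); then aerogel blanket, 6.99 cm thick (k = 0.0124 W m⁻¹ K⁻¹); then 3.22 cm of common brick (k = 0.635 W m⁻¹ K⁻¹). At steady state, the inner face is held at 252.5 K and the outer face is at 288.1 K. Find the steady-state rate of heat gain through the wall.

Q = 199 W

Resistance network (inner→outer):
  R_carbon steel = L/(kA) = 0.0158/(45.2·48.4) = 7.222×10^-6 K/W
  R_phenolic foam = L/(kA) = 0.0655/(0.0220·48.4) = 0.06151 K/W
  R_aerogel blanket = L/(kA) = 0.0699/(0.0124·48.4) = 0.1165 K/W
  R_common brick = L/(kA) = 0.0322/(0.635·48.4) = 0.001048 K/W
ΣR = 7.222×10^-6 + 0.06151 + 0.1165 + 0.001048 = 0.1791 K/W
Q = ΔT/ΣR = (252.5 K − 288.1 K)/0.1791 = -199 W
(Negative Q ⇒ heat flows inward; heat gain = 199 W.)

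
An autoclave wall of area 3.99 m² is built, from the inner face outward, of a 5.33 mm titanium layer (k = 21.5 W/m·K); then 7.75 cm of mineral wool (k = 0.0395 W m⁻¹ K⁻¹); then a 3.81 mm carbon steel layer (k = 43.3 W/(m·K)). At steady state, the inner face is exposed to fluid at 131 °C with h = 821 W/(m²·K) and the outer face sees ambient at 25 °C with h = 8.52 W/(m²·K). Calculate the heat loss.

Series thermal resistances, inner to outer:
  R_conv,in = 1/(hA) = 1/(821·3.99) = 3.053×10^-4 K/W
  R_titanium = L/(kA) = 0.00533/(21.5·3.99) = 6.213×10^-5 K/W
  R_mineral wool = L/(kA) = 0.0775/(0.0395·3.99) = 0.4917 K/W
  R_carbon steel = L/(kA) = 0.00381/(43.3·3.99) = 2.205×10^-5 K/W
  R_conv,out = 1/(hA) = 1/(8.52·3.99) = 0.02942 K/W
ΣR = 3.053×10^-4 + 6.213×10^-5 + 0.4917 + 2.205×10^-5 + 0.02942 = 0.5215 K/W
Q = ΔT/ΣR = (131 °C − 25 °C)/0.5215 = 203 W

Q = 203 W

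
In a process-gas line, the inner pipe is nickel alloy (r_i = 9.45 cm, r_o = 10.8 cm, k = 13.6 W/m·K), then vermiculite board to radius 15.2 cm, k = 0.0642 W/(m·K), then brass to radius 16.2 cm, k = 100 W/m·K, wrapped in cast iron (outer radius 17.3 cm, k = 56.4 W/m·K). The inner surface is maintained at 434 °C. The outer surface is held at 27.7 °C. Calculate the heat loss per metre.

Series thermal resistances, inner to outer:
  R'_nickel alloy = ln(0.108/0.0945)/(2πk) = 0.1335/(2π·13.6) = 0.001563 m·K/W
  R'_vermiculite board = ln(0.152/0.108)/(2πk) = 0.3417/(2π·0.0642) = 0.8472 m·K/W
  R'_brass = ln(0.162/0.152)/(2πk) = 0.06372/(2π·100) = 1.014×10^-4 m·K/W
  R'_cast iron = ln(0.173/0.162)/(2πk) = 0.06570/(2π·56.4) = 1.854×10^-4 m·K/W
ΣR = 0.001563 + 0.8472 + 1.014×10^-4 + 1.854×10^-4 = 0.8490 m·K/W
Q' = ΔT/ΣR = (434 °C − 27.7 °C)/0.8490 = 479 W/m

Q' = 479 W/m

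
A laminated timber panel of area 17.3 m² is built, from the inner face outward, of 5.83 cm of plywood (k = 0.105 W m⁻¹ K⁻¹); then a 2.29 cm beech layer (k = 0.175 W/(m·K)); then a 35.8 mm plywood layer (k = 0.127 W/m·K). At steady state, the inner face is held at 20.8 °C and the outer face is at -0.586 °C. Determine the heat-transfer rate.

Resistance network (inner→outer):
  R_plywood = L/(kA) = 0.0583/(0.105·17.3) = 0.03209 K/W
  R_beech = L/(kA) = 0.0229/(0.175·17.3) = 0.007564 K/W
  R_plywood = L/(kA) = 0.0358/(0.127·17.3) = 0.01629 K/W
ΣR = 0.03209 + 0.007564 + 0.01629 = 0.05594 K/W
Q = ΔT/ΣR = (20.8 °C − -0.586 °C)/0.05594 = 382 W

Q = 382 W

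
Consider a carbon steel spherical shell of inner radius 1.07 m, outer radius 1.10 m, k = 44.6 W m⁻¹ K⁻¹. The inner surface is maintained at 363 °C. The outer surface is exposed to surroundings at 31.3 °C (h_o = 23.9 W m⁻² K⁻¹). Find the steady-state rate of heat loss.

Q = 119 kW

Resistance network (inner→outer):
  R_carbon steel = (1/1.07 − 1/1.10)/(4πk) = 0.02549/(4π·44.6) = 4.548×10^-5 K/W
  R_conv,out = 1/(4πr²h) = 1/(4π·1.10²·23.9) = 0.002752 K/W
ΣR = 4.548×10^-5 + 0.002752 = 0.002797 K/W
Q = ΔT/ΣR = (363 °C − 31.3 °C)/0.002797 = 1.19×10^5 W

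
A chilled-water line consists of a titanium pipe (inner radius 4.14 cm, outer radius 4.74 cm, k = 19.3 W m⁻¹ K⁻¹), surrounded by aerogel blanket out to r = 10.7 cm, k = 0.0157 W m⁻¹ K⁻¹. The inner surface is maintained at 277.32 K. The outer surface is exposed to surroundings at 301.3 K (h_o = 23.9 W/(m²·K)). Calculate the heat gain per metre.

Q' = 2.88 W/m

Resistance network (inner→outer):
  R'_titanium = ln(0.0474/0.0414)/(2πk) = 0.1353/(2π·19.3) = 0.001116 m·K/W
  R'_aerogel blanket = ln(0.107/0.0474)/(2πk) = 0.8142/(2π·0.0157) = 8.254 m·K/W
  R'_conv,out = 1/(2πr h) = 1/(2π·0.107·23.9) = 0.06224 m·K/W
ΣR = 0.001116 + 8.254 + 0.06224 = 8.317 m·K/W
Q' = ΔT/ΣR = (277.32 K − 301.3 K)/8.317 = -2.88 W/m
(Negative Q' ⇒ heat flows inward; heat gain = 2.88 W/m.)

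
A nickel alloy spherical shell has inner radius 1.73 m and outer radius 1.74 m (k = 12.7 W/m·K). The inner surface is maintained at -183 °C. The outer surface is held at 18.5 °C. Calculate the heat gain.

Q = 4πk·ΔT/(1/r₁ − 1/r₂) = 4π × 12.7 × 201.5 / (1/1.73 − 1/1.74) = 9.68×10^6 W

Q = 9.68×10^6 W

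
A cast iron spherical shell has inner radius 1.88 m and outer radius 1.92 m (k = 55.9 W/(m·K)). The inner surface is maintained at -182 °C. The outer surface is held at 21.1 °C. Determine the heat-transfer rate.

Q = 12900 kW

Q = 4πk·ΔT/(1/r₁ − 1/r₂) = 4π × 55.9 × 203.1 / (1/1.88 − 1/1.92) = 1.29×10^7 W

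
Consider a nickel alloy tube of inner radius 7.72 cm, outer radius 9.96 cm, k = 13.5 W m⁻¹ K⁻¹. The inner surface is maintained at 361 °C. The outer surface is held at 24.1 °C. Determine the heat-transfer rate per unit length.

Q' = 1.12×10^5 W/m

Q' = 2πk·ΔT/ln(r₂/r₁) = 2π × 13.5 × 336.9 / ln(0.0996/0.0772) = 1.12×10^5 W/m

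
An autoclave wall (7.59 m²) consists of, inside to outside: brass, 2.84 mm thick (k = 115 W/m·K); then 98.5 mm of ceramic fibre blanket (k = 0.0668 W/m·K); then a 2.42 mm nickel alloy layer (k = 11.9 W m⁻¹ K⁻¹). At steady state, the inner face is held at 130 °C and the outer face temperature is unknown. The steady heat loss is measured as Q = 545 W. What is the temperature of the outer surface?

T_out = 24.1 °C

Sum the resistances:
  R_brass = L/(kA) = 0.00284/(115·7.59) = 3.254×10^-6 K/W
  R_ceramic fibre blanket = L/(kA) = 0.0985/(0.0668·7.59) = 0.1943 K/W
  R_nickel alloy = L/(kA) = 0.00242/(11.9·7.59) = 2.679×10^-5 K/W
ΣR = 0.1943 K/W
ΔT = Q·ΣR = 545 × 0.1943 = 105.9 K
Heat flows outward, so T_out = T_in − ΔT = 130 − 105.9 = 24.1 °C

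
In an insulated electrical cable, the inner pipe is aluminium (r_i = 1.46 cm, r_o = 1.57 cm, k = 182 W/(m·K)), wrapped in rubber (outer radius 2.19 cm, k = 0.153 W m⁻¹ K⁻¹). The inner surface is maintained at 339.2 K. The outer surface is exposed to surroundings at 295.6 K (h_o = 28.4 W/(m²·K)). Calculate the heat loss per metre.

Q' = 72.4 W/m

Resistance network (inner→outer):
  R'_aluminium = ln(0.0157/0.0146)/(2πk) = 0.07264/(2π·182) = 6.352×10^-5 m·K/W
  R'_rubber = ln(0.0219/0.0157)/(2πk) = 0.3328/(2π·0.153) = 0.3462 m·K/W
  R'_conv,out = 1/(2πr h) = 1/(2π·0.0219·28.4) = 0.2559 m·K/W
ΣR = 6.352×10^-5 + 0.3462 + 0.2559 = 0.6022 m·K/W
Q' = ΔT/ΣR = (339.2 K − 295.6 K)/0.6022 = 72.4 W/m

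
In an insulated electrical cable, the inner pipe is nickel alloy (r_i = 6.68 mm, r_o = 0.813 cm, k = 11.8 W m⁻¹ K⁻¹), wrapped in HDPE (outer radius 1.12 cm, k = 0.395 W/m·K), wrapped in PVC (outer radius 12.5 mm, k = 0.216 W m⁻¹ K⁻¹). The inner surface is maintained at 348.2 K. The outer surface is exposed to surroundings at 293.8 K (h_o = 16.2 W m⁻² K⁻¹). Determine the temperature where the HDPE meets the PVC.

Series thermal resistances, inner to outer:
  R'_nickel alloy = ln(0.00813/0.00668)/(2πk) = 0.1964/(2π·11.8) = 0.002650 m·K/W
  R'_HDPE = ln(0.0112/0.00813)/(2πk) = 0.3204/(2π·0.395) = 0.1291 m·K/W
  R'_PVC = ln(0.0125/0.0112)/(2πk) = 0.1098/(2π·0.216) = 0.08091 m·K/W
  R'_conv,out = 1/(2πr h) = 1/(2π·0.0125·16.2) = 0.7860 m·K/W
ΣR = 0.002650 + 0.1291 + 0.08091 + 0.7860 = 0.9987 m·K/W
Q' = ΔT/ΣR = (348.2 K − 293.8 K)/0.9987 = 54.47 W/m
From the inner boundary to the HDPE/PVC interface, ΣR_partial = 0.1318 m·K/W.
T_interface = T_in − Q'·ΣR_partial = 348.2 K − (54.47)(0.1318) = 341.0 K

T = 341.0 K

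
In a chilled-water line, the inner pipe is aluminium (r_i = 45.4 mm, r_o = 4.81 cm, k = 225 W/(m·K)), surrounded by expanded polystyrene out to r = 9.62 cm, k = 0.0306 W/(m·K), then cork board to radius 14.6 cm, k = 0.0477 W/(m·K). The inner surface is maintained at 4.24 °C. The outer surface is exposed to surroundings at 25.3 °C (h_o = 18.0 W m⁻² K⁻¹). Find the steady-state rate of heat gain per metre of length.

Treat each layer as a resistance in series:
  R'_aluminium = ln(0.0481/0.0454)/(2πk) = 0.05777/(2π·225) = 4.086×10^-5 m·K/W
  R'_expanded polystyrene = ln(0.0962/0.0481)/(2πk) = 0.6931/(2π·0.0306) = 3.605 m·K/W
  R'_cork board = ln(0.146/0.0962)/(2πk) = 0.4172/(2π·0.0477) = 1.392 m·K/W
  R'_conv,out = 1/(2πr h) = 1/(2π·0.146·18.0) = 0.06056 m·K/W
ΣR = 4.086×10^-5 + 3.605 + 1.392 + 0.06056 = 5.058 m·K/W
Q' = ΔT/ΣR = (4.24 °C − 25.3 °C)/5.058 = -4.16 W/m
(Negative Q' ⇒ heat flows inward; heat gain = 4.16 W/m.)

Q' = 4.16 W/m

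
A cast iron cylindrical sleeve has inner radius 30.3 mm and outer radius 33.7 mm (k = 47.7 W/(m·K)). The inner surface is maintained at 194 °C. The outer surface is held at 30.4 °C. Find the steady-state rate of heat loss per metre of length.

Q' = 4.61×10^5 W/m

Q' = 2πk·ΔT/ln(r₂/r₁) = 2π × 47.7 × 163.6 / ln(0.0337/0.0303) = 4.61×10^5 W/m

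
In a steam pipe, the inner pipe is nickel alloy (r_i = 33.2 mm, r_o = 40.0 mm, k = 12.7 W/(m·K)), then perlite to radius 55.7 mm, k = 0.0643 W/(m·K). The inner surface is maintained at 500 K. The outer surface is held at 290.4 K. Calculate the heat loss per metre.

Series thermal resistances, inner to outer:
  R'_nickel alloy = ln(0.0400/0.0332)/(2πk) = 0.1863/(2π·12.7) = 0.002335 m·K/W
  R'_perlite = ln(0.0557/0.0400)/(2πk) = 0.3311/(2π·0.0643) = 0.8195 m·K/W
ΣR = 0.002335 + 0.8195 = 0.8218 m·K/W
Q' = ΔT/ΣR = (500 K − 290.4 K)/0.8218 = 255 W/m

Q' = 255 W/m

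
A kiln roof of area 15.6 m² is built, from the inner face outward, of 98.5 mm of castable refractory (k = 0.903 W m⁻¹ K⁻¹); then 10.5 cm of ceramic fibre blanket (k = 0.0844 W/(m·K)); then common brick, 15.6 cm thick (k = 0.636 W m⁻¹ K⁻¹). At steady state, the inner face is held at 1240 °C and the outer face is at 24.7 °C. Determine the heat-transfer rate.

Resistance network (inner→outer):
  R_castable refractory = L/(kA) = 0.0985/(0.903·15.6) = 0.006992 K/W
  R_ceramic fibre blanket = L/(kA) = 0.105/(0.0844·15.6) = 0.07975 K/W
  R_common brick = L/(kA) = 0.156/(0.636·15.6) = 0.01572 K/W
ΣR = 0.006992 + 0.07975 + 0.01572 = 0.1025 K/W
Q = ΔT/ΣR = (1240 °C − 24.7 °C)/0.1025 = 11900 W

Q = 11900 W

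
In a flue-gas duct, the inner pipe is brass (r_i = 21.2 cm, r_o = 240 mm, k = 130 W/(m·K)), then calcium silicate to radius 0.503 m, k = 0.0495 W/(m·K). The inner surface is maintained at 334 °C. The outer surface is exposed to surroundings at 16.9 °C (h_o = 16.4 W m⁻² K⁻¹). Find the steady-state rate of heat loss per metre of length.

Series thermal resistances, inner to outer:
  R'_brass = ln(0.240/0.212)/(2πk) = 0.1241/(2π·130) = 1.519×10^-4 m·K/W
  R'_calcium silicate = ln(0.503/0.240)/(2πk) = 0.7400/(2π·0.0495) = 2.379 m·K/W
  R'_conv,out = 1/(2πr h) = 1/(2π·0.503·16.4) = 0.01929 m·K/W
ΣR = 1.519×10^-4 + 2.379 + 0.01929 = 2.398 m·K/W
Q' = ΔT/ΣR = (334 °C − 16.9 °C)/2.398 = 132 W/m

Q' = 132 W/m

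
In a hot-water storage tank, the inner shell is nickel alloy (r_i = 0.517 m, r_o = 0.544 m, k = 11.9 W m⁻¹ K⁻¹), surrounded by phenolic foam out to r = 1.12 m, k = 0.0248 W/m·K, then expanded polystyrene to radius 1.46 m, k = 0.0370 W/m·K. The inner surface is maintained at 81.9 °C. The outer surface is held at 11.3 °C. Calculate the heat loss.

Q = 20.3 W

Treat each layer as a resistance in series:
  R_nickel alloy = (1/0.517 − 1/0.544)/(4πk) = 0.09600/(4π·11.9) = 6.420×10^-4 K/W
  R_phenolic foam = (1/0.544 − 1/1.12)/(4πk) = 0.9454/(4π·0.0248) = 3.034 K/W
  R_expanded polystyrene = (1/1.12 − 1/1.46)/(4πk) = 0.2079/(4π·0.0370) = 0.4472 K/W
ΣR = 6.420×10^-4 + 3.034 + 0.4472 = 3.482 K/W
Q = ΔT/ΣR = (81.9 °C − 11.3 °C)/3.482 = 20.3 W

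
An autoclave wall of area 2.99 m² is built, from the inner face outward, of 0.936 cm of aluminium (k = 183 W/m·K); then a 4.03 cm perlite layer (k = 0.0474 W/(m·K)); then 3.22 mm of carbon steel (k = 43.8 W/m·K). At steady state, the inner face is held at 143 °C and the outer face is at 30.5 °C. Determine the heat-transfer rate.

Q = 396 W

Series thermal resistances, inner to outer:
  R_aluminium = L/(kA) = 0.00936/(183·2.99) = 1.711×10^-5 K/W
  R_perlite = L/(kA) = 0.0403/(0.0474·2.99) = 0.2844 K/W
  R_carbon steel = L/(kA) = 0.00322/(43.8·2.99) = 2.459×10^-5 K/W
ΣR = 1.711×10^-5 + 0.2844 + 2.459×10^-5 = 0.2844 K/W
Q = ΔT/ΣR = (143 °C − 30.5 °C)/0.2844 = 396 W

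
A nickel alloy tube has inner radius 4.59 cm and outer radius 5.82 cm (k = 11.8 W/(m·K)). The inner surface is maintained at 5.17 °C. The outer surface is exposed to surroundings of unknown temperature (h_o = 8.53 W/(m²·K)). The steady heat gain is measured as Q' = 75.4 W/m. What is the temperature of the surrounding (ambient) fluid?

Sum the resistances:
  R'_nickel alloy = ln(0.0582/0.0459)/(2πk) = 0.2374/(2π·11.8) = 0.003202 m·K/W
  R'_conv,out = 1/(2πr h) = 1/(2π·0.0582·8.53) = 0.3206 m·K/W
ΣR = 0.3238 m·K/W
ΔT = Q'·ΣR = 75.4 × 0.3238 = 24.41 K
Heat flows inward, so T_out = T_in + ΔT = 5.17 + 24.41 = 29.6 °C

T_out = 29.6 °C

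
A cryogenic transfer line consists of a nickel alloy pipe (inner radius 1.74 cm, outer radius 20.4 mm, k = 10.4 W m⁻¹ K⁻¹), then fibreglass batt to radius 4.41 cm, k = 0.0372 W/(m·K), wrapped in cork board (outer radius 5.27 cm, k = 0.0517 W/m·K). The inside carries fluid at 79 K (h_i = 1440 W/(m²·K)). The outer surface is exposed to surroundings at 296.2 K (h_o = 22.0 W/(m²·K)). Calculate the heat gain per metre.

Series thermal resistances, inner to outer:
  R'_conv,in = 1/(2πr h) = 1/(2π·0.0174·1440) = 0.006352 m·K/W
  R'_nickel alloy = ln(0.0204/0.0174)/(2πk) = 0.1591/(2π·10.4) = 0.002434 m·K/W
  R'_fibreglass batt = ln(0.0441/0.0204)/(2πk) = 0.7709/(2π·0.0372) = 3.298 m·K/W
  R'_cork board = ln(0.0527/0.0441)/(2πk) = 0.1782/(2π·0.0517) = 0.5484 m·K/W
  R'_conv,out = 1/(2πr h) = 1/(2π·0.0527·22.0) = 0.1373 m·K/W
ΣR = 0.006352 + 0.002434 + 3.298 + 0.5484 + 0.1373 = 3.992 m·K/W
Q' = ΔT/ΣR = (79 K − 296.2 K)/3.992 = -54.4 W/m
(Negative Q' ⇒ heat flows inward; heat gain = 54.4 W/m.)

Q' = 54.4 W/m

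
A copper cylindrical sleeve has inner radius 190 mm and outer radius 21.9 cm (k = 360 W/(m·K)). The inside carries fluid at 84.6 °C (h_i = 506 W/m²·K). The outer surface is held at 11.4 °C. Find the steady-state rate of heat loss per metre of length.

Q' = 42.6 kW/m

Resistance network (inner→outer):
  R'_conv,in = 1/(2πr h) = 1/(2π·0.190·506) = 0.001655 m·K/W
  R'_copper = ln(0.219/0.190)/(2πk) = 0.1420/(2π·360) = 6.280×10^-5 m·K/W
ΣR = 0.001655 + 6.280×10^-5 = 0.001718 m·K/W
Q' = ΔT/ΣR = (84.6 °C − 11.4 °C)/0.001718 = 42600 W/m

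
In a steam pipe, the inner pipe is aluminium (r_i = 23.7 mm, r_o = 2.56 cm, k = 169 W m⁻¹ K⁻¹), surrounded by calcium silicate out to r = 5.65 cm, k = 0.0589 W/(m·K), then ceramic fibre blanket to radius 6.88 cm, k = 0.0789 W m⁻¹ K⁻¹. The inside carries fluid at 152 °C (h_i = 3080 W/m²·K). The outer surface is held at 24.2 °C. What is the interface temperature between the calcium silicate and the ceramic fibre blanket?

T = 44.2 °C

Series thermal resistances, inner to outer:
  R'_conv,in = 1/(2πr h) = 1/(2π·0.0237·3080) = 0.002180 m·K/W
  R'_aluminium = ln(0.0256/0.0237)/(2πk) = 0.07712/(2π·169) = 7.262×10^-5 m·K/W
  R'_calcium silicate = ln(0.0565/0.0256)/(2πk) = 0.7916/(2π·0.0589) = 2.139 m·K/W
  R'_ceramic fibre blanket = ln(0.0688/0.0565)/(2πk) = 0.1970/(2π·0.0789) = 0.3973 m·K/W
ΣR = 0.002180 + 7.262×10^-5 + 2.139 + 0.3973 = 2.539 m·K/W
Q' = ΔT/ΣR = (152 °C − 24.2 °C)/2.539 = 50.33 W/m
From the inner boundary to the calcium silicate/ceramic fibre blanket interface, ΣR_partial = 2.141 m·K/W.
T_interface = T_in − Q'·ΣR_partial = 152 °C − (50.33)(2.141) = 44.2 °C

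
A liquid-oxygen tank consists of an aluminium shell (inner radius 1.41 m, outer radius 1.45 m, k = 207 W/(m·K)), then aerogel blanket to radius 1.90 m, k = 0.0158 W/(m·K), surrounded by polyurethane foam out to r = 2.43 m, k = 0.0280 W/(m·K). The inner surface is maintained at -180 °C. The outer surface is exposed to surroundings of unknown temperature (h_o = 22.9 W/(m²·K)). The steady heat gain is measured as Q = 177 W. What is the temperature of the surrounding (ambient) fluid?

T_out = 23.5 °C

Series resistances:
  R_aluminium = (1/1.41 − 1/1.45)/(4πk) = 0.01956/(4π·207) = 7.521×10^-6 K/W
  R_aerogel blanket = (1/1.45 − 1/1.90)/(4πk) = 0.1633/(4π·0.0158) = 0.8227 K/W
  R_polyurethane foam = (1/1.90 − 1/2.43)/(4πk) = 0.1148/(4π·0.0280) = 0.3262 K/W
  R_conv,out = 1/(4πr²h) = 1/(4π·2.43²·22.9) = 5.885×10^-4 K/W
ΣR = 1.150 K/W
ΔT = Q·ΣR = 177 × 1.150 = 203.5 K
Heat flows inward, so T_out = T_in + ΔT = -180 + 203.5 = 23.5 °C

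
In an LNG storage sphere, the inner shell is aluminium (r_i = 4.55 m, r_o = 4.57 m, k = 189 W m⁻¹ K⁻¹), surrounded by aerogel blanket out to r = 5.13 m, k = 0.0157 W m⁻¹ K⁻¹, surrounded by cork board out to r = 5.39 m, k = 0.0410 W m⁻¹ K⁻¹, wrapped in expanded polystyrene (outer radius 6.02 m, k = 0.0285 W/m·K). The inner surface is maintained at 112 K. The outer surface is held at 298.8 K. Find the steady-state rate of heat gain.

Q = 965 W

Resistance network (inner→outer):
  R_aluminium = (1/4.55 − 1/4.57)/(4πk) = 9.618×10^-4/(4π·189) = 4.050×10^-7 K/W
  R_aerogel blanket = (1/4.57 − 1/5.13)/(4πk) = 0.02389/(4π·0.0157) = 0.1211 K/W
  R_cork board = (1/5.13 − 1/5.39)/(4πk) = 0.009403/(4π·0.0410) = 0.01825 K/W
  R_expanded polystyrene = (1/5.39 − 1/6.02)/(4πk) = 0.01942/(4π·0.0285) = 0.05421 K/W
ΣR = 4.050×10^-7 + 0.1211 + 0.01825 + 0.05421 = 0.1936 K/W
Q = ΔT/ΣR = (112 K − 298.8 K)/0.1936 = -965 W
(Negative Q ⇒ heat flows inward; heat gain = 965 W.)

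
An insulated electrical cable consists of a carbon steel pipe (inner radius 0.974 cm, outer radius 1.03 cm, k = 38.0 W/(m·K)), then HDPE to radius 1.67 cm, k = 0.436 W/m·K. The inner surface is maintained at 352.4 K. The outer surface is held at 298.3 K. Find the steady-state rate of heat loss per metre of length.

Q' = 306 W/m

Treat each layer as a resistance in series:
  R'_carbon steel = ln(0.0103/0.00974)/(2πk) = 0.05590/(2π·38.0) = 2.341×10^-4 m·K/W
  R'_HDPE = ln(0.0167/0.0103)/(2πk) = 0.4833/(2π·0.436) = 0.1764 m·K/W
ΣR = 2.341×10^-4 + 0.1764 = 0.1766 m·K/W
Q' = ΔT/ΣR = (352.4 K − 298.3 K)/0.1766 = 306 W/m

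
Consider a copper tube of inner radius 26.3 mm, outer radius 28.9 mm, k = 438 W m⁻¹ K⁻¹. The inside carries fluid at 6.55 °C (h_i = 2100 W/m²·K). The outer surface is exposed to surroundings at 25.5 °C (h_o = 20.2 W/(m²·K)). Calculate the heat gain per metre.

Resistance network (inner→outer):
  R'_conv,in = 1/(2πr h) = 1/(2π·0.0263·2100) = 0.002882 m·K/W
  R'_copper = ln(0.0289/0.0263)/(2πk) = 0.09427/(2π·438) = 3.426×10^-5 m·K/W
  R'_conv,out = 1/(2πr h) = 1/(2π·0.0289·20.2) = 0.2726 m·K/W
ΣR = 0.002882 + 3.426×10^-5 + 0.2726 = 0.2755 m·K/W
Q' = ΔT/ΣR = (6.55 °C − 25.5 °C)/0.2755 = -68.8 W/m
(Negative Q' ⇒ heat flows inward; heat gain = 68.8 W/m.)

Q' = 68.8 W/m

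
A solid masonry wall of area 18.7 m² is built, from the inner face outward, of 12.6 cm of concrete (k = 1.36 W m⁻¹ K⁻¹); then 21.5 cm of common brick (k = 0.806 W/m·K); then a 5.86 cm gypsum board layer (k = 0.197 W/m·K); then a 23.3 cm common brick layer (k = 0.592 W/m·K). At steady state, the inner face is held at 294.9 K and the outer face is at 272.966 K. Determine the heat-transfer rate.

Q = 390 W

Resistance network (inner→outer):
  R_concrete = L/(kA) = 0.126/(1.36·18.7) = 0.004954 K/W
  R_common brick = L/(kA) = 0.215/(0.806·18.7) = 0.01426 K/W
  R_gypsum board = L/(kA) = 0.0586/(0.197·18.7) = 0.01591 K/W
  R_common brick = L/(kA) = 0.233/(0.592·18.7) = 0.02105 K/W
ΣR = 0.004954 + 0.01426 + 0.01591 + 0.02105 = 0.05617 K/W
Q = ΔT/ΣR = (294.9 K − 272.966 K)/0.05617 = 390 W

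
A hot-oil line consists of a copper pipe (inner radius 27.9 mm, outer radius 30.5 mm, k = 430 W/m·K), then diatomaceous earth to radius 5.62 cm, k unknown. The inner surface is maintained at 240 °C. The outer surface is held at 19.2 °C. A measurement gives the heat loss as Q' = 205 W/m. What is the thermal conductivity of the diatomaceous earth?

ΣR = ΔT/Q' = |240 − 19.2|/205 = 1.077 m·K/W
Known resistances:
  R'_copper = ln(0.0305/0.0279)/(2πk) = 0.08910/(2π·430) = 3.298×10^-5 m·K/W
R_diatomaceous earth = ΣR − ΣR_known = 1.077 − 3.298×10^-5 = 1.077 m·K/W
ln(r₂/r₁)/(2πk) = 1.077 ⇒ k = 0.6112/(2π·1.077) = 0.0903 W/m·K

k = 0.0903 W/m·K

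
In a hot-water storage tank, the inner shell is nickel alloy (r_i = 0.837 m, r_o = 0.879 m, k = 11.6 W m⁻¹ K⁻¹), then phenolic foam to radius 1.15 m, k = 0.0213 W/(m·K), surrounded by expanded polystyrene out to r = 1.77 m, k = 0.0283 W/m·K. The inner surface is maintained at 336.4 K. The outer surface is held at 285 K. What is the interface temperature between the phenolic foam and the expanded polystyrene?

T = 308.7 K

Treat each layer as a resistance in series:
  R_nickel alloy = (1/0.837 − 1/0.879)/(4πk) = 0.05709/(4π·11.6) = 3.916×10^-4 K/W
  R_phenolic foam = (1/0.879 − 1/1.15)/(4πk) = 0.2681/(4π·0.0213) = 1.002 K/W
  R_expanded polystyrene = (1/1.15 − 1/1.77)/(4πk) = 0.3046/(4π·0.0283) = 0.8565 K/W
ΣR = 3.916×10^-4 + 1.002 + 0.8565 = 1.859 K/W
Q = ΔT/ΣR = (336.4 K − 285 K)/1.859 = 27.65 W
From the inner boundary to the phenolic foam/expanded polystyrene interface, ΣR_partial = 1.002 K/W.
T_interface = T_in − Q·ΣR_partial = 336.4 K − (27.65)(1.002) = 308.7 K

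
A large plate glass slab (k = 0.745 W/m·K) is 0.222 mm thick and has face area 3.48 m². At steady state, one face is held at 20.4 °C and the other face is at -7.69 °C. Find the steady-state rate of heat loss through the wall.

Q = kA·ΔT/L = 0.745 × 3.48 × |20.4 °C − -7.69 °C| / 2.22×10^-4 = 3.28×10^5 W

Q = 3.28×10^5 W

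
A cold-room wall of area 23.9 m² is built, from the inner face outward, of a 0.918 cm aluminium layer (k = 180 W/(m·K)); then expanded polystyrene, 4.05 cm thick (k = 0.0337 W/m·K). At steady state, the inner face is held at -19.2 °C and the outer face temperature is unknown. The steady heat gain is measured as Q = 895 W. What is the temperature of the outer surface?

Sum the resistances:
  R_aluminium = L/(kA) = 0.00918/(180·23.9) = 2.134×10^-6 K/W
  R_expanded polystyrene = L/(kA) = 0.0405/(0.0337·23.9) = 0.05028 K/W
ΣR = 0.05029 K/W
ΔT = Q·ΣR = 895 × 0.05029 = 45.01 K
Heat flows inward, so T_out = T_in + ΔT = -19.2 + 45.01 = 25.8 °C

T_out = 25.8 °C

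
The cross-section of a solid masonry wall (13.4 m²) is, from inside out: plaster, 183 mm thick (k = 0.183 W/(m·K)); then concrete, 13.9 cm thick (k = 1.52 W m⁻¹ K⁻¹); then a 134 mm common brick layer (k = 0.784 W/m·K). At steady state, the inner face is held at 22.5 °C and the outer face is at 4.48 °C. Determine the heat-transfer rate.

Q = 191 W

Resistance network (inner→outer):
  R_plaster = L/(kA) = 0.183/(0.183·13.4) = 0.07463 K/W
  R_concrete = L/(kA) = 0.139/(1.52·13.4) = 0.006824 K/W
  R_common brick = L/(kA) = 0.134/(0.784·13.4) = 0.01276 K/W
ΣR = 0.07463 + 0.006824 + 0.01276 = 0.09421 K/W
Q = ΔT/ΣR = (22.5 °C − 4.48 °C)/0.09421 = 191 W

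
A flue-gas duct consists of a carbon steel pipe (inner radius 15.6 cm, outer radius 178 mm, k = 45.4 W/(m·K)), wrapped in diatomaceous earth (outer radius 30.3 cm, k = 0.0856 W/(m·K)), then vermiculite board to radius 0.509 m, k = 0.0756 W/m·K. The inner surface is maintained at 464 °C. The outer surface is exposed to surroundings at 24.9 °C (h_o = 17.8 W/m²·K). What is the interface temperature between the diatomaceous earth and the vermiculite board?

Resistance network (inner→outer):
  R'_carbon steel = ln(0.178/0.156)/(2πk) = 0.1319/(2π·45.4) = 4.625×10^-4 m·K/W
  R'_diatomaceous earth = ln(0.303/0.178)/(2πk) = 0.5319/(2π·0.0856) = 0.9890 m·K/W
  R'_vermiculite board = ln(0.509/0.303)/(2πk) = 0.5187/(2π·0.0756) = 1.092 m·K/W
  R'_conv,out = 1/(2πr h) = 1/(2π·0.509·17.8) = 0.01757 m·K/W
ΣR = 4.625×10^-4 + 0.9890 + 1.092 + 0.01757 = 2.099 m·K/W
Q' = ΔT/ΣR = (464 °C − 24.9 °C)/2.099 = 209.2 W/m
From the inner boundary to the diatomaceous earth/vermiculite board interface, ΣR_partial = 0.9895 m·K/W.
T_interface = T_in − Q'·ΣR_partial = 464 °C − (209.2)(0.9895) = 257 °C

T = 257 °C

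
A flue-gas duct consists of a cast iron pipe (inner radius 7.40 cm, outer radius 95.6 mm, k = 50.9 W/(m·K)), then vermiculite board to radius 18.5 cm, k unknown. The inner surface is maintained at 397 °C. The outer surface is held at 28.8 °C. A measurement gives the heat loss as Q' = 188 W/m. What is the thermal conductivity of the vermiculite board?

ΣR = ΔT/Q' = |397 − 28.8|/188 = 1.959 m·K/W
Known resistances:
  R'_cast iron = ln(0.0956/0.0740)/(2πk) = 0.2561/(2π·50.9) = 8.008×10^-4 m·K/W
R_vermiculite board = ΣR − ΣR_known = 1.959 − 8.008×10^-4 = 1.958 m·K/W
ln(r₂/r₁)/(2πk) = 1.958 ⇒ k = 0.6602/(2π·1.958) = 0.0537 W/m·K

k = 0.0537 W/m·K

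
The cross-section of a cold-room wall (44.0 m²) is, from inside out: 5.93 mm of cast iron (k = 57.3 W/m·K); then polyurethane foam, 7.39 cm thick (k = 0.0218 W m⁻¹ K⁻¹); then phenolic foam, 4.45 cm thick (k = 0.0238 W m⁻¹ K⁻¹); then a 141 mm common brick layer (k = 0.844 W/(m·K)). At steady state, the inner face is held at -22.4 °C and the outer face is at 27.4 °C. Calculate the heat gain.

Treat each layer as a resistance in series:
  R_cast iron = L/(kA) = 0.00593/(57.3·44.0) = 2.352×10^-6 K/W
  R_polyurethane foam = L/(kA) = 0.0739/(0.0218·44.0) = 0.07704 K/W
  R_phenolic foam = L/(kA) = 0.0445/(0.0238·44.0) = 0.04249 K/W
  R_common brick = L/(kA) = 0.141/(0.844·44.0) = 0.003797 K/W
ΣR = 2.352×10^-6 + 0.07704 + 0.04249 + 0.003797 = 0.1233 K/W
Q = ΔT/ΣR = (-22.4 °C − 27.4 °C)/0.1233 = -404 W
(Negative Q ⇒ heat flows inward; heat gain = 404 W.)

Q = 404 W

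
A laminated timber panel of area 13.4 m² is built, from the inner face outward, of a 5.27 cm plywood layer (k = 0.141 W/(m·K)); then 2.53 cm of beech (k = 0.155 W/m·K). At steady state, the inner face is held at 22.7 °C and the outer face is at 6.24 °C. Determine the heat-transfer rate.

Q = 411 W

Treat each layer as a resistance in series:
  R_plywood = L/(kA) = 0.0527/(0.141·13.4) = 0.02789 K/W
  R_beech = L/(kA) = 0.0253/(0.155·13.4) = 0.01218 K/W
ΣR = 0.02789 + 0.01218 = 0.04007 K/W
Q = ΔT/ΣR = (22.7 °C − 6.24 °C)/0.04007 = 411 W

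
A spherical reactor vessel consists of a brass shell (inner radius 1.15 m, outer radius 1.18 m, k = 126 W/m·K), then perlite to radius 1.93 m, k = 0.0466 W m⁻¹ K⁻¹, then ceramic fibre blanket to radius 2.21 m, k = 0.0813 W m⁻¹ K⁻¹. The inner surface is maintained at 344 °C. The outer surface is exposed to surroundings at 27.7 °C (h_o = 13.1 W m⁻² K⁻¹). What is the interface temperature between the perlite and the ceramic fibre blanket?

Resistance network (inner→outer):
  R_brass = (1/1.15 − 1/1.18)/(4πk) = 0.02211/(4π·126) = 1.396×10^-5 K/W
  R_perlite = (1/1.18 − 1/1.93)/(4πk) = 0.3293/(4π·0.0466) = 0.5624 K/W
  R_ceramic fibre blanket = (1/1.93 − 1/2.21)/(4πk) = 0.06565/(4π·0.0813) = 0.06426 K/W
  R_conv,out = 1/(4πr²h) = 1/(4π·2.21²·13.1) = 0.001244 K/W
ΣR = 1.396×10^-5 + 0.5624 + 0.06426 + 0.001244 = 0.6279 K/W
Q = ΔT/ΣR = (344 °C − 27.7 °C)/0.6279 = 503.7 W
From the inner boundary to the perlite/ceramic fibre blanket interface, ΣR_partial = 0.5624 K/W.
T_interface = T_in − Q·ΣR_partial = 344 °C − (503.7)(0.5624) = 60.7 °C

T = 60.7 °C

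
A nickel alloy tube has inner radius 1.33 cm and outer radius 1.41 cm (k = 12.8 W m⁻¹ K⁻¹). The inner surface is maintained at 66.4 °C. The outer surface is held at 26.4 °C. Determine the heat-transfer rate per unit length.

Q' = 55100 W/m

Q' = 2πk·ΔT/ln(r₂/r₁) = 2π × 12.8 × 40 / ln(0.0141/0.0133) = 55100 W/m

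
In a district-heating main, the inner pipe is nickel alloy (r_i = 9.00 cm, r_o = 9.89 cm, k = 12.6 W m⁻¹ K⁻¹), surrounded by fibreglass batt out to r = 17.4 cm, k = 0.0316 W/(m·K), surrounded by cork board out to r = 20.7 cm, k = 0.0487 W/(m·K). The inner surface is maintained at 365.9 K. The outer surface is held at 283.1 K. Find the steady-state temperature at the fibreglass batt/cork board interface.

Resistance network (inner→outer):
  R'_nickel alloy = ln(0.0989/0.0900)/(2πk) = 0.09430/(2π·12.6) = 0.001191 m·K/W
  R'_fibreglass batt = ln(0.174/0.0989)/(2πk) = 0.5649/(2π·0.0316) = 2.845 m·K/W
  R'_cork board = ln(0.207/0.174)/(2πk) = 0.1737/(2π·0.0487) = 0.5675 m·K/W
ΣR = 0.001191 + 2.845 + 0.5675 = 3.414 m·K/W
Q' = ΔT/ΣR = (365.9 K − 283.1 K)/3.414 = 24.25 W/m
From the inner boundary to the fibreglass batt/cork board interface, ΣR_partial = 2.846 m·K/W.
T_interface = T_in − Q'·ΣR_partial = 365.9 K − (24.25)(2.846) = 296.9 K

T = 296.9 K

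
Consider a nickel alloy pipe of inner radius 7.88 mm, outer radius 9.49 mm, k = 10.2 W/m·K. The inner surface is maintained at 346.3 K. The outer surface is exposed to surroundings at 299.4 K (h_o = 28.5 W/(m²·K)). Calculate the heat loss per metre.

Treat each layer as a resistance in series:
  R'_nickel alloy = ln(0.00949/0.00788)/(2πk) = 0.1859/(2π·10.2) = 0.002901 m·K/W
  R'_conv,out = 1/(2πr h) = 1/(2π·0.00949·28.5) = 0.5884 m·K/W
ΣR = 0.002901 + 0.5884 = 0.5913 m·K/W
Q' = ΔT/ΣR = (346.3 K − 299.4 K)/0.5913 = 79.3 W/m

Q' = 79.3 W/m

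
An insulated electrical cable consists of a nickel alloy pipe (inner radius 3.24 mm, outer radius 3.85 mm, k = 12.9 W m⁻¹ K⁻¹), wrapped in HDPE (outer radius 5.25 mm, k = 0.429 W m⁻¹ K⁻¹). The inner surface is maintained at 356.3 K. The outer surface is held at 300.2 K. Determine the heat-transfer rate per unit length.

Q' = 479 W/m

Series thermal resistances, inner to outer:
  R'_nickel alloy = ln(0.00385/0.00324)/(2πk) = 0.1725/(2π·12.9) = 0.002128 m·K/W
  R'_HDPE = ln(0.00525/0.00385)/(2πk) = 0.3102/(2π·0.429) = 0.1151 m·K/W
ΣR = 0.002128 + 0.1151 = 0.1172 m·K/W
Q' = ΔT/ΣR = (356.3 K − 300.2 K)/0.1172 = 479 W/m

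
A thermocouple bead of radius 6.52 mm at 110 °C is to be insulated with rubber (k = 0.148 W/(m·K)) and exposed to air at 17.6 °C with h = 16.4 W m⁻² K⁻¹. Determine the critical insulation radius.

r_cr = 1.80 cm

For a sphere, r_cr = 2k_ins/h = 2·0.148/16.4 = 0.0180 m = 1.80 cm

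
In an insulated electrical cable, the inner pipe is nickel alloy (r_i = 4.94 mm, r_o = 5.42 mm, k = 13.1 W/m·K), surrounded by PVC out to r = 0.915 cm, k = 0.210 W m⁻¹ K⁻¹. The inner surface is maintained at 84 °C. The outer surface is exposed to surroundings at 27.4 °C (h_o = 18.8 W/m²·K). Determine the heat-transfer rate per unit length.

Treat each layer as a resistance in series:
  R'_nickel alloy = ln(0.00542/0.00494)/(2πk) = 0.09273/(2π·13.1) = 0.001127 m·K/W
  R'_PVC = ln(0.00915/0.00542)/(2πk) = 0.5237/(2π·0.210) = 0.3969 m·K/W
  R'_conv,out = 1/(2πr h) = 1/(2π·0.00915·18.8) = 0.9252 m·K/W
ΣR = 0.001127 + 0.3969 + 0.9252 = 1.323 m·K/W
Q' = ΔT/ΣR = (84 °C − 27.4 °C)/1.323 = 42.8 W/m

Q' = 42.8 W/m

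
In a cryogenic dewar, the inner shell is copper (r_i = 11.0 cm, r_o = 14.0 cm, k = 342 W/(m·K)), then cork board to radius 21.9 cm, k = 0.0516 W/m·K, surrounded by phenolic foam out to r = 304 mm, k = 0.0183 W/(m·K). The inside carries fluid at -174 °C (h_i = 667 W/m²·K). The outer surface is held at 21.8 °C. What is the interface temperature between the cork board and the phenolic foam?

T = -92.2 °C

Series thermal resistances, inner to outer:
  R_conv,in = 1/(4πr²h) = 1/(4π·0.110²·667) = 0.009860 K/W
  R_copper = (1/0.110 − 1/0.140)/(4πk) = 1.948/(4π·342) = 4.533×10^-4 K/W
  R_cork board = (1/0.140 − 1/0.219)/(4πk) = 2.577/(4π·0.0516) = 3.974 K/W
  R_phenolic foam = (1/0.219 − 1/0.304)/(4πk) = 1.277/(4π·0.0183) = 5.552 K/W
ΣR = 0.009860 + 4.533×10^-4 + 3.974 + 5.552 = 9.536 K/W
Q = ΔT/ΣR = (-174 °C − 21.8 °C)/9.536 = -20.53 W
From the inner boundary to the cork board/phenolic foam interface, ΣR_partial = 3.984 K/W.
T_interface = T_in − Q·ΣR_partial = -174 °C − (-20.53)(3.984) = -92.2 °C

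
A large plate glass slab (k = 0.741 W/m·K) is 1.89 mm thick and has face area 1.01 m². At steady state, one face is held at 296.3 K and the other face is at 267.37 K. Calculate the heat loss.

Q = kA·ΔT/L = 0.741 × 1.01 × |296.3 K − 267.37 K| / 0.00189 = 11500 W

Q = 11.5 kW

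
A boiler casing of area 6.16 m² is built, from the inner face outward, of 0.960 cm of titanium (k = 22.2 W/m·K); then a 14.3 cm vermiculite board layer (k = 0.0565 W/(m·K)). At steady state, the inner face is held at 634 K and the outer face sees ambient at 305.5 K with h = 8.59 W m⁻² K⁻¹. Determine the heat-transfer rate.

Resistance network (inner→outer):
  R_titanium = L/(kA) = 0.00960/(22.2·6.16) = 7.020×10^-5 K/W
  R_vermiculite board = L/(kA) = 0.143/(0.0565·6.16) = 0.4109 K/W
  R_conv,out = 1/(hA) = 1/(8.59·6.16) = 0.01890 K/W
ΣR = 7.020×10^-5 + 0.4109 + 0.01890 = 0.4299 K/W
Q = ΔT/ΣR = (634 K − 305.5 K)/0.4299 = 764 W

Q = 764 W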